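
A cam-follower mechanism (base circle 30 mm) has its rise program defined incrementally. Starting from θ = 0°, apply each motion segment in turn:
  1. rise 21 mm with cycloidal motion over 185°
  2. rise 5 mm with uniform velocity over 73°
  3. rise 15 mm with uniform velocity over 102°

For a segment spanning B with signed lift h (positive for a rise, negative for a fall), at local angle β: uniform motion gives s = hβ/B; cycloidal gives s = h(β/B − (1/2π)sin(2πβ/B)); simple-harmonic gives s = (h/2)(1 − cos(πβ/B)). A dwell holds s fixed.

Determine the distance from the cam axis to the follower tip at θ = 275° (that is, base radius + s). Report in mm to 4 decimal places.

seg 1 [0°–185°] cycloidal, h=21: full span → s += 21 → s = 21.0000
seg 2 [185°–258°] uniform, h=5: full span → s += 5 → s = 26.0000
seg 3 [258°–360°] uniform, h=15: θ=275° here. β=17, B=102. 15·17/102 = 2.5000 → s = 28.5000
radial distance = base radius + s = 30 + 28.5000 = 58.5000

58.5000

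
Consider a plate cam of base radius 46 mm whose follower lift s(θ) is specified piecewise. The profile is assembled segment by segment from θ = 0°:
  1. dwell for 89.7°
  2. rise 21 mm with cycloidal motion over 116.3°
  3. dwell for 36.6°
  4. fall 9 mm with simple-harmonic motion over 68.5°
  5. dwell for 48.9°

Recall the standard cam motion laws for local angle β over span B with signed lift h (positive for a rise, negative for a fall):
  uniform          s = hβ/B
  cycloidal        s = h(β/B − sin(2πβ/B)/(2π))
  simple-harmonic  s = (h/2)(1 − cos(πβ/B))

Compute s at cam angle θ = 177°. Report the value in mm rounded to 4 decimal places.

seg 1 [0°–89.7°] dwell: s stays 0.0000
seg 2 [89.7°–206°] cycloidal, h=21: θ=177° here. β=87.3, B=116.3. 21·(0.7506 − sin(2π·0.7506)/(2π)) = 19.1058 → s = 19.1058

19.1058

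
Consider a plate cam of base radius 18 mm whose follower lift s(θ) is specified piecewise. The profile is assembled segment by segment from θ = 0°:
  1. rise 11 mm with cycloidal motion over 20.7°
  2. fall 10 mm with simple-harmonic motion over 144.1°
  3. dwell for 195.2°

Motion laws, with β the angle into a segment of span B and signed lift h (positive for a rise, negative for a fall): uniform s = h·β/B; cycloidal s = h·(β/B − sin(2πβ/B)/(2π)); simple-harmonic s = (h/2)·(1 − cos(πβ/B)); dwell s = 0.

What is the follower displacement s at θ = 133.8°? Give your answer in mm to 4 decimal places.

seg 1 [0°–20.7°] cycloidal, h=11: full span → s += 11 → s = 11.0000
seg 2 [20.7°–164.8°] simple-harmonic, h=-10: θ=133.8° here. β=113.1, B=144.1. -10/2·(1 − cos(π·0.7849)) = -8.9009 → s = 2.0991

2.0991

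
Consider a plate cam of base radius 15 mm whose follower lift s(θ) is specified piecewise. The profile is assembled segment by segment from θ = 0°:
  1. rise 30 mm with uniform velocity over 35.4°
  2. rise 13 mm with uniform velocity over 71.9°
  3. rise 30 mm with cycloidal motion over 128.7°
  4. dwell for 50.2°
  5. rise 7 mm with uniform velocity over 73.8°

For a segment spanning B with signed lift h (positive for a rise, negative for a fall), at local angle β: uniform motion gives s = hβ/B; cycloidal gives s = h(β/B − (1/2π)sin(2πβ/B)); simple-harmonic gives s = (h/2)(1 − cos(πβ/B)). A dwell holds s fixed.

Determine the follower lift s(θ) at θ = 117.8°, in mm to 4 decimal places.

seg 1 [0°–35.4°] uniform, h=30: full span → s += 30 → s = 30.0000
seg 2 [35.4°–107.3°] uniform, h=13: full span → s += 13 → s = 43.0000
seg 3 [107.3°–236°] cycloidal, h=30: θ=117.8° here. β=10.5, B=128.7. 30·(0.0816 − sin(2π·0.0816)/(2π)) = 0.1058 → s = 43.1058

43.1058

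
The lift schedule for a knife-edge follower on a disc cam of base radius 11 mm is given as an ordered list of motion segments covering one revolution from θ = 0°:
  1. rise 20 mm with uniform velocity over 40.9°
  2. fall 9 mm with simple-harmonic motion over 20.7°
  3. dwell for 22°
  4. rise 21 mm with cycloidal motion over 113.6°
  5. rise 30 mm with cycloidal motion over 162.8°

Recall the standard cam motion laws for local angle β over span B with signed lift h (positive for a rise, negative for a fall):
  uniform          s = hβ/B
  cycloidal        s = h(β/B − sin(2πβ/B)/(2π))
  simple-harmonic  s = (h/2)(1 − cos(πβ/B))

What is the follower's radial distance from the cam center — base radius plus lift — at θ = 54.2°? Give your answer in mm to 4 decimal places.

seg 1 [0°–40.9°] uniform, h=20: full span → s += 20 → s = 20.0000
seg 2 [40.9°–61.6°] simple-harmonic, h=-9: θ=54.2° here. β=13.3, B=20.7. -9/2·(1 − cos(π·0.6425)) = -6.4481 → s = 13.5519
radial distance = base radius + s = 11 + 13.5519 = 24.5519

24.5519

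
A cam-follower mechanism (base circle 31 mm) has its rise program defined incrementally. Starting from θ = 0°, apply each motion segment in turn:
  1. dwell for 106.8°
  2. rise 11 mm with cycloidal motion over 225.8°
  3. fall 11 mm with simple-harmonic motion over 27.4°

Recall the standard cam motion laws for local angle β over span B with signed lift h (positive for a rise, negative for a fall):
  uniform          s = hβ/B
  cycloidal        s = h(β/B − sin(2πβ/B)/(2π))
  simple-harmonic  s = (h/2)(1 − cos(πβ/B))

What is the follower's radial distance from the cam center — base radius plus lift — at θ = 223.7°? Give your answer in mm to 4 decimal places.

seg 1 [0°–106.8°] dwell: s stays 0.0000
seg 2 [106.8°–332.6°] cycloidal, h=11: θ=223.7° here. β=116.9, B=225.8. 11·(0.5177 − sin(2π·0.5177)/(2π)) = 5.8893 → s = 5.8893
radial distance = base radius + s = 31 + 5.8893 = 36.8893

36.8893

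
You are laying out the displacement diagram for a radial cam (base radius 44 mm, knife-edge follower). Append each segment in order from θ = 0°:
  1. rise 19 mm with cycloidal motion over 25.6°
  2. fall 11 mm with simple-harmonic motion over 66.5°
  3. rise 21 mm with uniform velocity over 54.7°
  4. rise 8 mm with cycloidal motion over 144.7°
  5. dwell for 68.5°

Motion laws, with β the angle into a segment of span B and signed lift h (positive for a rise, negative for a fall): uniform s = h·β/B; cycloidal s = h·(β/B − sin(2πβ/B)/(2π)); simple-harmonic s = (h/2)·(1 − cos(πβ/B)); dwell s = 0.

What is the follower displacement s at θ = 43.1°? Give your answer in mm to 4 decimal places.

seg 1 [0°–25.6°] cycloidal, h=19: full span → s += 19 → s = 19.0000
seg 2 [25.6°–92.1°] simple-harmonic, h=-11: θ=43.1° here. β=17.5, B=66.5. -11/2·(1 − cos(π·0.2632)) = -1.7750 → s = 17.2250

17.2250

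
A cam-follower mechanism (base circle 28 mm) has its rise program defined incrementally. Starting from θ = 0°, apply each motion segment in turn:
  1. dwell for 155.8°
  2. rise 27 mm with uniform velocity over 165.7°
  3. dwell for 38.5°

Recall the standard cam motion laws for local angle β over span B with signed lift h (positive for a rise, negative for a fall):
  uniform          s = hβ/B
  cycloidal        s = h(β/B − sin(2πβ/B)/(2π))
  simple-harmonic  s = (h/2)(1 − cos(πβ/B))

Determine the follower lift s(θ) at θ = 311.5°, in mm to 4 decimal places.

seg 1 [0°–155.8°] dwell: s stays 0.0000
seg 2 [155.8°–321.5°] uniform, h=27: θ=311.5° here. β=155.7, B=165.7. 27·155.7/165.7 = 25.3705 → s = 25.3705

25.3705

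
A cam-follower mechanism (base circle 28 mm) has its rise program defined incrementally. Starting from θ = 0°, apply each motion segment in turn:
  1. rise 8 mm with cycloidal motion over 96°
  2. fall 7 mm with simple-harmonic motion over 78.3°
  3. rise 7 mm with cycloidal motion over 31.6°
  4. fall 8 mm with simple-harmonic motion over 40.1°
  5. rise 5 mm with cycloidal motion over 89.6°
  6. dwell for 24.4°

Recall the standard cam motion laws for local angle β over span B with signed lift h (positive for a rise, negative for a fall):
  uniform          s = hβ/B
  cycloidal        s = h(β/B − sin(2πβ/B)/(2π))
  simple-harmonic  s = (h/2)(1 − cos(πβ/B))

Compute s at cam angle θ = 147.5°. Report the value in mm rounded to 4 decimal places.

seg 1 [0°–96°] cycloidal, h=8: full span → s += 8 → s = 8.0000
seg 2 [96°–174.3°] simple-harmonic, h=-7: θ=147.5° here. β=51.5, B=78.3. -7/2·(1 − cos(π·0.6577)) = -5.1642 → s = 2.8358

2.8358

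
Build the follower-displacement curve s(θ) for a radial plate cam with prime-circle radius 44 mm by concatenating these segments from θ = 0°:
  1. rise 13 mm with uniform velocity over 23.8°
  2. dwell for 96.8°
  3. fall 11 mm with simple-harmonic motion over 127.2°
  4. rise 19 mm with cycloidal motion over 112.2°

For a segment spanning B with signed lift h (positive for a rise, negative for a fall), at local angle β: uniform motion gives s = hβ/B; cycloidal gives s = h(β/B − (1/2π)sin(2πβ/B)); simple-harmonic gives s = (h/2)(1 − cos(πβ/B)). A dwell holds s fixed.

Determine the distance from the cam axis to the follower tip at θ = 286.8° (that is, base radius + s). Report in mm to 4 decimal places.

seg 1 [0°–23.8°] uniform, h=13: full span → s += 13 → s = 13.0000
seg 2 [23.8°–120.6°] dwell: s stays 13.0000
seg 3 [120.6°–247.8°] simple-harmonic, h=-11: full span → s += -11 → s = 2.0000
seg 4 [247.8°–360°] cycloidal, h=19: θ=286.8° here. β=39, B=112.2. 19·(0.3476 − sin(2π·0.3476)/(2π)) = 4.1313 → s = 6.1313
radial distance = base radius + s = 44 + 6.1313 = 50.1313

50.1313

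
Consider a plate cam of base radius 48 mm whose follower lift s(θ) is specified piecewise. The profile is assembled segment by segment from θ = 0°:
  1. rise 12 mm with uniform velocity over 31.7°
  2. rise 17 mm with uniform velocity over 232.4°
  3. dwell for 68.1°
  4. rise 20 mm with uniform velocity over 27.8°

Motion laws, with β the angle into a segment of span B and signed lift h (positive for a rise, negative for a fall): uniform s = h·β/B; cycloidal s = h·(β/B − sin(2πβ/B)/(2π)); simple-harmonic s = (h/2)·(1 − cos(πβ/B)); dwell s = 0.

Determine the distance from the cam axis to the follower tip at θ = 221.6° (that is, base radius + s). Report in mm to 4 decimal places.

seg 1 [0°–31.7°] uniform, h=12: full span → s += 12 → s = 12.0000
seg 2 [31.7°–264.1°] uniform, h=17: θ=221.6° here. β=189.9, B=232.4. 17·189.9/232.4 = 13.8911 → s = 25.8911
radial distance = base radius + s = 48 + 25.8911 = 73.8911

73.8911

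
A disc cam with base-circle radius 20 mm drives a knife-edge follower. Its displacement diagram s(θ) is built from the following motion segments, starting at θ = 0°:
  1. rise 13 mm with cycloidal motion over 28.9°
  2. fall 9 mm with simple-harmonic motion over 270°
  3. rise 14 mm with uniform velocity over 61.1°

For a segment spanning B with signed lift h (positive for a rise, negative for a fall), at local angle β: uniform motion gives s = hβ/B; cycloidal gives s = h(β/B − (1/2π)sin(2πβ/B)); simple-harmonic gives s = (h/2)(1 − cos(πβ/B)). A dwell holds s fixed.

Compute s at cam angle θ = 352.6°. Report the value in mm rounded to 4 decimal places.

seg 1 [0°–28.9°] cycloidal, h=13: full span → s += 13 → s = 13.0000
seg 2 [28.9°–298.9°] simple-harmonic, h=-9: full span → s += -9 → s = 4.0000
seg 3 [298.9°–360°] uniform, h=14: θ=352.6° here. β=53.7, B=61.1. 14·53.7/61.1 = 12.3044 → s = 16.3044

16.3044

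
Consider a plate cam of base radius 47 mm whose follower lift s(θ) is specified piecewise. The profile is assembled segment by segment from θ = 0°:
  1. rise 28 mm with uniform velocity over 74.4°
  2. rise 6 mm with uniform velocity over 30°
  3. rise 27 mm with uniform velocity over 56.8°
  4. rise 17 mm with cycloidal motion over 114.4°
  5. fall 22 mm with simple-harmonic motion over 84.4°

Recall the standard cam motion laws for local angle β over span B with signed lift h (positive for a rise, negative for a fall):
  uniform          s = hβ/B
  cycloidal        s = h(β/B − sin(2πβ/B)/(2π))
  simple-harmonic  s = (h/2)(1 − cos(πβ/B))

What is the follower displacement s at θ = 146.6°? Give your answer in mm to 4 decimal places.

seg 1 [0°–74.4°] uniform, h=28: full span → s += 28 → s = 28.0000
seg 2 [74.4°–104.4°] uniform, h=6: full span → s += 6 → s = 34.0000
seg 3 [104.4°–161.2°] uniform, h=27: θ=146.6° here. β=42.2, B=56.8. 27·42.2/56.8 = 20.0599 → s = 54.0599

54.0599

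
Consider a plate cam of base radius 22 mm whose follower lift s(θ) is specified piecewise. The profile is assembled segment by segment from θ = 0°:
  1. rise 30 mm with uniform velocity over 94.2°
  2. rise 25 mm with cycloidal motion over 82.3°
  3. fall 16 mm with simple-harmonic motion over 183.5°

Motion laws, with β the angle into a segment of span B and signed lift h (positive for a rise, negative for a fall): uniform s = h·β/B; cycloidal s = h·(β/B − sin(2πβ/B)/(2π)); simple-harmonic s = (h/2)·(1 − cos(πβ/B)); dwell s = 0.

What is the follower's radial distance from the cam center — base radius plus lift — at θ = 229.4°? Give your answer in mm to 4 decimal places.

seg 1 [0°–94.2°] uniform, h=30: full span → s += 30 → s = 30.0000
seg 2 [94.2°–176.5°] cycloidal, h=25: full span → s += 25 → s = 55.0000
seg 3 [176.5°–360°] simple-harmonic, h=-16: θ=229.4° here. β=52.9, B=183.5. -16/2·(1 − cos(π·0.2883)) = -3.0627 → s = 51.9373
radial distance = base radius + s = 22 + 51.9373 = 73.9373

73.9373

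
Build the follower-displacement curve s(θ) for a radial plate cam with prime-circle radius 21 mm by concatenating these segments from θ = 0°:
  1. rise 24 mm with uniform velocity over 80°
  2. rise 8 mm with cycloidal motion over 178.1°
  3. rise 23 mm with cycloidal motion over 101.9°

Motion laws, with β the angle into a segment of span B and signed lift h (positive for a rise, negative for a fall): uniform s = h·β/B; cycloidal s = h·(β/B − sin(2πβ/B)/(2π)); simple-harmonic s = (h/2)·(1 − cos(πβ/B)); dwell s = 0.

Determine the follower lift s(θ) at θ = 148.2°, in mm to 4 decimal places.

seg 1 [0°–80°] uniform, h=24: full span → s += 24 → s = 24.0000
seg 2 [80°–258.1°] cycloidal, h=8: θ=148.2° here. β=68.2, B=178.1. 8·(0.3829 − sin(2π·0.3829)/(2π)) = 2.2091 → s = 26.2091

26.2091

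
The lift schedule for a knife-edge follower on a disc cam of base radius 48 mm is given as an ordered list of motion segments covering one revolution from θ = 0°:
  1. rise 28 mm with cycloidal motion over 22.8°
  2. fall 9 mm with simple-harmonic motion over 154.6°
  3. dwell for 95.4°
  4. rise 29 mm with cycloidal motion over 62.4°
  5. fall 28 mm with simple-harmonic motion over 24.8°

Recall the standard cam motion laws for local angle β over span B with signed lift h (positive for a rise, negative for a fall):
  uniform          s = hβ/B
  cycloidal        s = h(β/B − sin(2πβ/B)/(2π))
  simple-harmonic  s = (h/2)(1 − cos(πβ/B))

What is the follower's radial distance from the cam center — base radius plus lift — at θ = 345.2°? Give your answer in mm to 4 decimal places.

seg 1 [0°–22.8°] cycloidal, h=28: full span → s += 28 → s = 28.0000
seg 2 [22.8°–177.4°] simple-harmonic, h=-9: full span → s += -9 → s = 19.0000
seg 3 [177.4°–272.8°] dwell: s stays 19.0000
seg 4 [272.8°–335.2°] cycloidal, h=29: full span → s += 29 → s = 48.0000
seg 5 [335.2°–360°] simple-harmonic, h=-28: θ=345.2° here. β=10, B=24.8. -28/2·(1 − cos(π·0.4032)) = -9.8089 → s = 38.1911
radial distance = base radius + s = 48 + 38.1911 = 86.1911

86.1911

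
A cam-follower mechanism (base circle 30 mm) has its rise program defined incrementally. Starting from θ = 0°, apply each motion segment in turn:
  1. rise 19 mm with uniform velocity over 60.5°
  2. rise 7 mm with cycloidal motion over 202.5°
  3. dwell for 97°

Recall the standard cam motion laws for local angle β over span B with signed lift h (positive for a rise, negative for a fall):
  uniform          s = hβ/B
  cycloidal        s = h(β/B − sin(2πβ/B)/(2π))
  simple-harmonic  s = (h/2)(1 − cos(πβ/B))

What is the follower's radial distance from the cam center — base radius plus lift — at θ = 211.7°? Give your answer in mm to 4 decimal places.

seg 1 [0°–60.5°] uniform, h=19: full span → s += 19 → s = 19.0000
seg 2 [60.5°–263°] cycloidal, h=7: θ=211.7° here. β=151.2, B=202.5. 7·(0.7467 − sin(2π·0.7467)/(2π)) = 6.3405 → s = 25.3405
radial distance = base radius + s = 30 + 25.3405 = 55.3405

55.3405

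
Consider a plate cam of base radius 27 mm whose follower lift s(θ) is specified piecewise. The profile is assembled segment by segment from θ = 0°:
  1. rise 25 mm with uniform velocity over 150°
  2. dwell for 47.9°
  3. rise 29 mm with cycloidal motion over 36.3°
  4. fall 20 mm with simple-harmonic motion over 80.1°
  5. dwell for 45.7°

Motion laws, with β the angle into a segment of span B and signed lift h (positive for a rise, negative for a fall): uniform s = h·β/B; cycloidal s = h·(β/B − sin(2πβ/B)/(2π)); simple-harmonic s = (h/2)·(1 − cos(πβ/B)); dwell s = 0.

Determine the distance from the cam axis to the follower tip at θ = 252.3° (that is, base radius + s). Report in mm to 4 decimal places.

seg 1 [0°–150°] uniform, h=25: full span → s += 25 → s = 25.0000
seg 2 [150°–197.9°] dwell: s stays 25.0000
seg 3 [197.9°–234.2°] cycloidal, h=29: full span → s += 29 → s = 54.0000
seg 4 [234.2°–314.3°] simple-harmonic, h=-20: θ=252.3° here. β=18.1, B=80.1. -20/2·(1 − cos(π·0.2260)) = -2.4157 → s = 51.5843
radial distance = base radius + s = 27 + 51.5843 = 78.5843

78.5843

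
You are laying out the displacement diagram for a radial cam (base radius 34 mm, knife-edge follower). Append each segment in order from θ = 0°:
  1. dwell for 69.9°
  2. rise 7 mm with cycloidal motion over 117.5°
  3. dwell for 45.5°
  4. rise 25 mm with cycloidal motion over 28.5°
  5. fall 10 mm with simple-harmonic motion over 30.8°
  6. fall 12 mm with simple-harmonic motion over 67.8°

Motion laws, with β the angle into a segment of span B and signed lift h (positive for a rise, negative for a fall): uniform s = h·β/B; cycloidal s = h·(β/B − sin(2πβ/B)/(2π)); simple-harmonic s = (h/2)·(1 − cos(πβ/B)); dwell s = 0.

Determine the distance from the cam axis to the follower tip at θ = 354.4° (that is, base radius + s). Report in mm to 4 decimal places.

seg 1 [0°–69.9°] dwell: s stays 0.0000
seg 2 [69.9°–187.4°] cycloidal, h=7: full span → s += 7 → s = 7.0000
seg 3 [187.4°–232.9°] dwell: s stays 7.0000
seg 4 [232.9°–261.4°] cycloidal, h=25: full span → s += 25 → s = 32.0000
seg 5 [261.4°–292.2°] simple-harmonic, h=-10: full span → s += -10 → s = 22.0000
seg 6 [292.2°–360°] simple-harmonic, h=-12: θ=354.4° here. β=62.2, B=67.8. -12/2·(1 − cos(π·0.9174)) = -11.7991 → s = 10.2009
radial distance = base radius + s = 34 + 10.2009 = 44.2009

44.2009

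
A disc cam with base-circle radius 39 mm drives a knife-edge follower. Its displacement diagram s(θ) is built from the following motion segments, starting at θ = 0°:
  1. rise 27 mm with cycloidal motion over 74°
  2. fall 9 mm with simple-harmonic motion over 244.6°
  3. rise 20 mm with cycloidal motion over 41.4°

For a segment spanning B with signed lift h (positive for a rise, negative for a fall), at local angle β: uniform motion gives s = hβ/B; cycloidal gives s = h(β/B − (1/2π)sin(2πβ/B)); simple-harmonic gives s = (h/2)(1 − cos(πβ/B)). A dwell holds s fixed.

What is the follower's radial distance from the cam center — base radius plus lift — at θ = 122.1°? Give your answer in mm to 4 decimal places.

seg 1 [0°–74°] cycloidal, h=27: full span → s += 27 → s = 27.0000
seg 2 [74°–318.6°] simple-harmonic, h=-9: θ=122.1° here. β=48.1, B=244.6. -9/2·(1 − cos(π·0.1966)) = -0.8318 → s = 26.1682
radial distance = base radius + s = 39 + 26.1682 = 65.1682

65.1682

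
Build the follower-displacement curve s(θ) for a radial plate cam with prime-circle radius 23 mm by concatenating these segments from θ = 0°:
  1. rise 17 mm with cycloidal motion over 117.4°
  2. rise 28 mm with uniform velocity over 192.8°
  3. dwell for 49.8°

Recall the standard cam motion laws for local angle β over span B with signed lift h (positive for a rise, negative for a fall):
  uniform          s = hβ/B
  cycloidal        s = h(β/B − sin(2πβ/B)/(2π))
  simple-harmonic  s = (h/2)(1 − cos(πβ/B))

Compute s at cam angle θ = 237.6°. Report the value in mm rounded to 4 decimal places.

seg 1 [0°–117.4°] cycloidal, h=17: full span → s += 17 → s = 17.0000
seg 2 [117.4°–310.2°] uniform, h=28: θ=237.6° here. β=120.2, B=192.8. 28·120.2/192.8 = 17.4564 → s = 34.4564

34.4564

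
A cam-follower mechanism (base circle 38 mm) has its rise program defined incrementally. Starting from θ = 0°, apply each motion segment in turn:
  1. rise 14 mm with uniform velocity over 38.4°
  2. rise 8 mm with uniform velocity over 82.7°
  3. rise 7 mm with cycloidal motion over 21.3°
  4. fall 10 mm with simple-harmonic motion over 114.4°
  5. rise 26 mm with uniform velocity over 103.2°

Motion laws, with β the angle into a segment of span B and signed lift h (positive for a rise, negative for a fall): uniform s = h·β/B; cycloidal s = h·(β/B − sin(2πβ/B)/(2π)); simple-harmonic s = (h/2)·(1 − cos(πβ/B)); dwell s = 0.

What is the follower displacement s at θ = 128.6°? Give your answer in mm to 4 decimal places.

seg 1 [0°–38.4°] uniform, h=14: full span → s += 14 → s = 14.0000
seg 2 [38.4°–121.1°] uniform, h=8: full span → s += 8 → s = 22.0000
seg 3 [121.1°–142.4°] cycloidal, h=7: θ=128.6° here. β=7.5, B=21.3. 7·(0.3521 − sin(2π·0.3521)/(2π)) = 1.5722 → s = 23.5722

23.5722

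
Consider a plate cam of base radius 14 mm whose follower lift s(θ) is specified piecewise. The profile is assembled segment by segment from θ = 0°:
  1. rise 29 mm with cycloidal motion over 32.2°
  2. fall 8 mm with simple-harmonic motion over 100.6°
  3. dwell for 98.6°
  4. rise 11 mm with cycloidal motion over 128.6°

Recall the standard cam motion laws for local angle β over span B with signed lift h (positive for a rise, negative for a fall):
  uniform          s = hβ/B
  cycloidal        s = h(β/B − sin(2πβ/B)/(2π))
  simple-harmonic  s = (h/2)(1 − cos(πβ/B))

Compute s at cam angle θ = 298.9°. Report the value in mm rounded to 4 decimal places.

seg 1 [0°–32.2°] cycloidal, h=29: full span → s += 29 → s = 29.0000
seg 2 [32.2°–132.8°] simple-harmonic, h=-8: full span → s += -8 → s = 21.0000
seg 3 [132.8°–231.4°] dwell: s stays 21.0000
seg 4 [231.4°–360°] cycloidal, h=11: θ=298.9° here. β=67.5, B=128.6. 11·(0.5249 − sin(2π·0.5249)/(2π)) = 6.0463 → s = 27.0463

27.0463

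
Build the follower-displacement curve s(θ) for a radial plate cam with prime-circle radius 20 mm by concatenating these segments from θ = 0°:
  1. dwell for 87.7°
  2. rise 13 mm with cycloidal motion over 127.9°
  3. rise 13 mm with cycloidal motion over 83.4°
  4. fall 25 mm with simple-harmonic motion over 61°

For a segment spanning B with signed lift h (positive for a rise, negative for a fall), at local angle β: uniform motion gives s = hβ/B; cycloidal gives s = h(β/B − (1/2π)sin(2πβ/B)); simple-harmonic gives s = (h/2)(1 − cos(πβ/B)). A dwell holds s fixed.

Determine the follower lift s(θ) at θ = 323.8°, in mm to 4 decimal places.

seg 1 [0°–87.7°] dwell: s stays 0.0000
seg 2 [87.7°–215.6°] cycloidal, h=13: full span → s += 13 → s = 13.0000
seg 3 [215.6°–299°] cycloidal, h=13: full span → s += 13 → s = 26.0000
seg 4 [299°–360°] simple-harmonic, h=-25: θ=323.8° here. β=24.8, B=61. -25/2·(1 − cos(π·0.4066)) = -8.8830 → s = 17.1170

17.1170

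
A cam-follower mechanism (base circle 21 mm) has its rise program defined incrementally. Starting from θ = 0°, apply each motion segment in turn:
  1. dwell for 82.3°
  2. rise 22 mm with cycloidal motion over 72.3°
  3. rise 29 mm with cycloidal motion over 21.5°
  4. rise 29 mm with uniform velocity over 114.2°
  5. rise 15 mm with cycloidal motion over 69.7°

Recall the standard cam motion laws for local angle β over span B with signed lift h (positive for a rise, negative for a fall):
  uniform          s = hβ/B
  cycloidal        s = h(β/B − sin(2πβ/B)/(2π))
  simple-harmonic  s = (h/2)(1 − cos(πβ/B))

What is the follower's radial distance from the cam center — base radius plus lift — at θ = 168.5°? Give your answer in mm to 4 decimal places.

seg 1 [0°–82.3°] dwell: s stays 0.0000
seg 2 [82.3°–154.6°] cycloidal, h=22: full span → s += 22 → s = 22.0000
seg 3 [154.6°–176.1°] cycloidal, h=29: θ=168.5° here. β=13.9, B=21.5. 29·(0.6465 − sin(2π·0.6465)/(2π)) = 22.4225 → s = 44.4225
radial distance = base radius + s = 21 + 44.4225 = 65.4225

65.4225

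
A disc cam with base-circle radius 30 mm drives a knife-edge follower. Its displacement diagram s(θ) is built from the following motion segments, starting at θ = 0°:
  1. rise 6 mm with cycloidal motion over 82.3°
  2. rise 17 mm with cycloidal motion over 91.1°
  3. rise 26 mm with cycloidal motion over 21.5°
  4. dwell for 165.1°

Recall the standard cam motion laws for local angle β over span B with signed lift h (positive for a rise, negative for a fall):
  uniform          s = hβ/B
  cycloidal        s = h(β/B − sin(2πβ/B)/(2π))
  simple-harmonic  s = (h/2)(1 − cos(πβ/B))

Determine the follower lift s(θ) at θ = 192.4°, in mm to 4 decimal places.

seg 1 [0°–82.3°] cycloidal, h=6: full span → s += 6 → s = 6.0000
seg 2 [82.3°–173.4°] cycloidal, h=17: full span → s += 17 → s = 23.0000
seg 3 [173.4°–194.9°] cycloidal, h=26: θ=192.4° here. β=19, B=21.5. 26·(0.8837 − sin(2π·0.8837)/(2π)) = 25.7381 → s = 48.7381

48.7381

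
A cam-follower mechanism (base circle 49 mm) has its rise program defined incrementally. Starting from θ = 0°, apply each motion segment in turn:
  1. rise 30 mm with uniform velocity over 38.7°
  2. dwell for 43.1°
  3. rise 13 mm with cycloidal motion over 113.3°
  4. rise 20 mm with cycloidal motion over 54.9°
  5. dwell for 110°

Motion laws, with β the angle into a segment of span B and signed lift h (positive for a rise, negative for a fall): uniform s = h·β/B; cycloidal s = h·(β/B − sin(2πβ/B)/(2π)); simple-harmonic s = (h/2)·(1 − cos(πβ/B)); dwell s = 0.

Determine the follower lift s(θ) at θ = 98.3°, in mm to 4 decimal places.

seg 1 [0°–38.7°] uniform, h=30: full span → s += 30 → s = 30.0000
seg 2 [38.7°–81.8°] dwell: s stays 30.0000
seg 3 [81.8°–195.1°] cycloidal, h=13: θ=98.3° here. β=16.5, B=113.3. 13·(0.1456 − sin(2π·0.1456)/(2π)) = 0.2533 → s = 30.2533

30.2533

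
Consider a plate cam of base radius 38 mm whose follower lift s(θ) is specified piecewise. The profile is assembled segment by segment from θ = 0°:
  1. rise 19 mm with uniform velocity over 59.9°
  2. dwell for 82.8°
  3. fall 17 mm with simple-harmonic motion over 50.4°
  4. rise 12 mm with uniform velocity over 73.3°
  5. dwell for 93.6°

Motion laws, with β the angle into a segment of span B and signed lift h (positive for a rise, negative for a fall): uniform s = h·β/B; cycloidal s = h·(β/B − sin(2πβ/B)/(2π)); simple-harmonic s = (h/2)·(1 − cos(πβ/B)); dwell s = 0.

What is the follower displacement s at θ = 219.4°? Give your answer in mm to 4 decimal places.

seg 1 [0°–59.9°] uniform, h=19: full span → s += 19 → s = 19.0000
seg 2 [59.9°–142.7°] dwell: s stays 19.0000
seg 3 [142.7°–193.1°] simple-harmonic, h=-17: full span → s += -17 → s = 2.0000
seg 4 [193.1°–266.4°] uniform, h=12: θ=219.4° here. β=26.3, B=73.3. 12·26.3/73.3 = 4.3056 → s = 6.3056

6.3056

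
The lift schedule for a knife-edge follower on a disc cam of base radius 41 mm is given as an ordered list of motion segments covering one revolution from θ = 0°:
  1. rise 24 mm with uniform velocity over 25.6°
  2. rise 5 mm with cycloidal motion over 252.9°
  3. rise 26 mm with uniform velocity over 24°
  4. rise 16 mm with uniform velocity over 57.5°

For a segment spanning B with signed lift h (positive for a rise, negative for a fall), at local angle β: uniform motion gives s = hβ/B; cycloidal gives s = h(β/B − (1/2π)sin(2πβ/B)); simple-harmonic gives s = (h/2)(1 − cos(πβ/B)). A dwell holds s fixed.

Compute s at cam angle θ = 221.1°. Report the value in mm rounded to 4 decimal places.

seg 1 [0°–25.6°] uniform, h=24: full span → s += 24 → s = 24.0000
seg 2 [25.6°–278.5°] cycloidal, h=5: θ=221.1° here. β=195.5, B=252.9. 5·(0.7730 − sin(2π·0.7730)/(2π)) = 4.6526 → s = 28.6526

28.6526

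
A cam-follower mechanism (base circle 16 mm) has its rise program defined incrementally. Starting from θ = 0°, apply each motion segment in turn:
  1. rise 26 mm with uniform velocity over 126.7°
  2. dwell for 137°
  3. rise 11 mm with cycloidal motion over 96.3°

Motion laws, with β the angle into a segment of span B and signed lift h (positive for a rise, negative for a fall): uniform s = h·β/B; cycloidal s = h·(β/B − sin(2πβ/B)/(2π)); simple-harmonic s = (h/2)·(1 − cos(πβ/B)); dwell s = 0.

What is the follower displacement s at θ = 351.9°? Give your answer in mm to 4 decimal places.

seg 1 [0°–126.7°] uniform, h=26: full span → s += 26 → s = 26.0000
seg 2 [126.7°–263.7°] dwell: s stays 26.0000
seg 3 [263.7°–360°] cycloidal, h=11: θ=351.9° here. β=88.2, B=96.3. 11·(0.9159 − sin(2π·0.9159)/(2π)) = 10.9575 → s = 36.9575

36.9575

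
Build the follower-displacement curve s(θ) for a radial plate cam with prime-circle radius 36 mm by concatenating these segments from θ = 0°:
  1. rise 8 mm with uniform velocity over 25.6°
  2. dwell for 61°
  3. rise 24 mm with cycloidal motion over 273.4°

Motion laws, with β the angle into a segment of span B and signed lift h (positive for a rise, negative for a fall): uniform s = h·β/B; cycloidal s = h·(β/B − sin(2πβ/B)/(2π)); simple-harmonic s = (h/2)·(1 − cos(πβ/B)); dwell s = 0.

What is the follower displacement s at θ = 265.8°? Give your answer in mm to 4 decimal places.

seg 1 [0°–25.6°] uniform, h=8: full span → s += 8 → s = 8.0000
seg 2 [25.6°–86.6°] dwell: s stays 8.0000
seg 3 [86.6°–360°] cycloidal, h=24: θ=265.8° here. β=179.2, B=273.4. 24·(0.6554 − sin(2π·0.6554)/(2π)) = 18.8961 → s = 26.8961

26.8961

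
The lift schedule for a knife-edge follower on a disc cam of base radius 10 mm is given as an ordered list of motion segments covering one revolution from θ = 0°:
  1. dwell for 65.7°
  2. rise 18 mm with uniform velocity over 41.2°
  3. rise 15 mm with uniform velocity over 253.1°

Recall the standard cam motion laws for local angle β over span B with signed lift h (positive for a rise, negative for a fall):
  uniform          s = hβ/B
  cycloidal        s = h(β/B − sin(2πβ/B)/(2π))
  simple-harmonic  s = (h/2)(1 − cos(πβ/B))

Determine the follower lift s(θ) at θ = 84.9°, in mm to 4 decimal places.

seg 1 [0°–65.7°] dwell: s stays 0.0000
seg 2 [65.7°–106.9°] uniform, h=18: θ=84.9° here. β=19.2, B=41.2. 18·19.2/41.2 = 8.3883 → s = 8.3883

8.3883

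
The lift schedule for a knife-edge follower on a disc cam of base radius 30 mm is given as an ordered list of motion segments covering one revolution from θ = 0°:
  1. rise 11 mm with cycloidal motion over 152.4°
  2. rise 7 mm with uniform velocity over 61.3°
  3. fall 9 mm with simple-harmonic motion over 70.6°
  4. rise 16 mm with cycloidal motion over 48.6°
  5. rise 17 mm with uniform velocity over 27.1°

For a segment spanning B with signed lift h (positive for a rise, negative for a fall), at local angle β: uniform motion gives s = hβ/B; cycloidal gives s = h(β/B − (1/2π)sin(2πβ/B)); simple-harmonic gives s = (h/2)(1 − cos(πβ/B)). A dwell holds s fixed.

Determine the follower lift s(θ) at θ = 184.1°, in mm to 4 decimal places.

seg 1 [0°–152.4°] cycloidal, h=11: full span → s += 11 → s = 11.0000
seg 2 [152.4°–213.7°] uniform, h=7: θ=184.1° here. β=31.7, B=61.3. 7·31.7/61.3 = 3.6199 → s = 14.6199

14.6199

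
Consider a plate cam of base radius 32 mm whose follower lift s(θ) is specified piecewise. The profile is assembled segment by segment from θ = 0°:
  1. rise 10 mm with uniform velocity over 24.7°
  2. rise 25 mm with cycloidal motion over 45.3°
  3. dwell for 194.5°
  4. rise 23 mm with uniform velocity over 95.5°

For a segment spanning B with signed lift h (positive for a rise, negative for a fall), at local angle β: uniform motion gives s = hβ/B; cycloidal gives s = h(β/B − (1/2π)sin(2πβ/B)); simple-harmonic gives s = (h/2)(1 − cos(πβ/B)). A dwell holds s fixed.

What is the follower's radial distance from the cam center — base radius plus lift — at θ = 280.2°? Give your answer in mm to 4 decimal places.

seg 1 [0°–24.7°] uniform, h=10: full span → s += 10 → s = 10.0000
seg 2 [24.7°–70°] cycloidal, h=25: full span → s += 25 → s = 35.0000
seg 3 [70°–264.5°] dwell: s stays 35.0000
seg 4 [264.5°–360°] uniform, h=23: θ=280.2° here. β=15.7, B=95.5. 23·15.7/95.5 = 3.7812 → s = 38.7812
radial distance = base radius + s = 32 + 38.7812 = 70.7812

70.7812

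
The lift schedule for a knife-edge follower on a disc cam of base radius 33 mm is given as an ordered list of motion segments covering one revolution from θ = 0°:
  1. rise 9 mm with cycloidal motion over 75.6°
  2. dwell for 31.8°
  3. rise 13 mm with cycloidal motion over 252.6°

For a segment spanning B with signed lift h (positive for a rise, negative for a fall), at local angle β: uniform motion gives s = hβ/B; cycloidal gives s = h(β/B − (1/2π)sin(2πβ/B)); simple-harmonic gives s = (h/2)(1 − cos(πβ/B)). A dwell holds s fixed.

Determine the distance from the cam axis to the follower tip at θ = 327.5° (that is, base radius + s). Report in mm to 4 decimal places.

seg 1 [0°–75.6°] cycloidal, h=9: full span → s += 9 → s = 9.0000
seg 2 [75.6°–107.4°] dwell: s stays 9.0000
seg 3 [107.4°–360°] cycloidal, h=13: θ=327.5° here. β=220.1, B=252.6. 13·(0.8713 − sin(2π·0.8713)/(2π)) = 12.8237 → s = 21.8237
radial distance = base radius + s = 33 + 21.8237 = 54.8237

54.8237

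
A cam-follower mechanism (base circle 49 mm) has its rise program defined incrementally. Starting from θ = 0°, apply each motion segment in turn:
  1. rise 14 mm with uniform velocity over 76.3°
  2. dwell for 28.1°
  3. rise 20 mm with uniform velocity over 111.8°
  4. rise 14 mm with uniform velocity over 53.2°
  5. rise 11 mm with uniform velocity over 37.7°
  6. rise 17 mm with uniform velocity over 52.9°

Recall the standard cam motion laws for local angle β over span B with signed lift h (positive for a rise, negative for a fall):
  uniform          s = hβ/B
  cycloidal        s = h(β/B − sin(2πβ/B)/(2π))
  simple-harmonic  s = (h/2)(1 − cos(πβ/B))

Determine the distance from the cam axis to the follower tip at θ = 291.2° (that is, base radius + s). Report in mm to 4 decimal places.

seg 1 [0°–76.3°] uniform, h=14: full span → s += 14 → s = 14.0000
seg 2 [76.3°–104.4°] dwell: s stays 14.0000
seg 3 [104.4°–216.2°] uniform, h=20: full span → s += 20 → s = 34.0000
seg 4 [216.2°–269.4°] uniform, h=14: full span → s += 14 → s = 48.0000
seg 5 [269.4°–307.1°] uniform, h=11: θ=291.2° here. β=21.8, B=37.7. 11·21.8/37.7 = 6.3607 → s = 54.3607
radial distance = base radius + s = 49 + 54.3607 = 103.3607

103.3607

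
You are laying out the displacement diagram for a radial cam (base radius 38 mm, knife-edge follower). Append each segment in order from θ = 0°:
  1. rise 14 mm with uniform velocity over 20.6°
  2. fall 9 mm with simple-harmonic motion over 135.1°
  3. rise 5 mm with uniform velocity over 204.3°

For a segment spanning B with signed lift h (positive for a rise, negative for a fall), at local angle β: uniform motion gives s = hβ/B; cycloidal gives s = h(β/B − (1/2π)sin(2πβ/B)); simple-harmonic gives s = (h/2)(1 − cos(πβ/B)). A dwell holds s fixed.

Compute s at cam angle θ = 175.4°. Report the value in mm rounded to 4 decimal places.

seg 1 [0°–20.6°] uniform, h=14: full span → s += 14 → s = 14.0000
seg 2 [20.6°–155.7°] simple-harmonic, h=-9: full span → s += -9 → s = 5.0000
seg 3 [155.7°–360°] uniform, h=5: θ=175.4° here. β=19.7, B=204.3. 5·19.7/204.3 = 0.4821 → s = 5.4821

5.4821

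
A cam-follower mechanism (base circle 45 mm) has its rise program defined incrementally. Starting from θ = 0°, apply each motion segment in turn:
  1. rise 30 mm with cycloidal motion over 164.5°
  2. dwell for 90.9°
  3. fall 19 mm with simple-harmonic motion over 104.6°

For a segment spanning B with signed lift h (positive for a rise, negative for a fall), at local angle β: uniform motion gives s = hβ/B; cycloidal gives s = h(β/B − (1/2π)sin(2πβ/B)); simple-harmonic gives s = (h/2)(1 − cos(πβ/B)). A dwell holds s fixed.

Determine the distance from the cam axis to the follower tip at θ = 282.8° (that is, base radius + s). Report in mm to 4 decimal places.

seg 1 [0°–164.5°] cycloidal, h=30: full span → s += 30 → s = 30.0000
seg 2 [164.5°–255.4°] dwell: s stays 30.0000
seg 3 [255.4°–360°] simple-harmonic, h=-19: θ=282.8° here. β=27.4, B=104.6. -19/2·(1 − cos(π·0.2620)) = -3.0394 → s = 26.9606
radial distance = base radius + s = 45 + 26.9606 = 71.9606

71.9606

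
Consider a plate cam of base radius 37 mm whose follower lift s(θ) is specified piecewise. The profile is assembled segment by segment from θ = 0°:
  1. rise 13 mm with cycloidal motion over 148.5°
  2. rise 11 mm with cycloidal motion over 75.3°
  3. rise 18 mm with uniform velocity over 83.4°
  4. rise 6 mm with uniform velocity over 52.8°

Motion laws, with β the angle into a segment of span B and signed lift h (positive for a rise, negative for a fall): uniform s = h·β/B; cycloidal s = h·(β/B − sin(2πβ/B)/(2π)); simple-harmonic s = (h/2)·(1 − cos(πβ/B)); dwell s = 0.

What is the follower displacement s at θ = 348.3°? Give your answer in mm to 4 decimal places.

seg 1 [0°–148.5°] cycloidal, h=13: full span → s += 13 → s = 13.0000
seg 2 [148.5°–223.8°] cycloidal, h=11: full span → s += 11 → s = 24.0000
seg 3 [223.8°–307.2°] uniform, h=18: full span → s += 18 → s = 42.0000
seg 4 [307.2°–360°] uniform, h=6: θ=348.3° here. β=41.1, B=52.8. 6·41.1/52.8 = 4.6705 → s = 46.6705

46.6705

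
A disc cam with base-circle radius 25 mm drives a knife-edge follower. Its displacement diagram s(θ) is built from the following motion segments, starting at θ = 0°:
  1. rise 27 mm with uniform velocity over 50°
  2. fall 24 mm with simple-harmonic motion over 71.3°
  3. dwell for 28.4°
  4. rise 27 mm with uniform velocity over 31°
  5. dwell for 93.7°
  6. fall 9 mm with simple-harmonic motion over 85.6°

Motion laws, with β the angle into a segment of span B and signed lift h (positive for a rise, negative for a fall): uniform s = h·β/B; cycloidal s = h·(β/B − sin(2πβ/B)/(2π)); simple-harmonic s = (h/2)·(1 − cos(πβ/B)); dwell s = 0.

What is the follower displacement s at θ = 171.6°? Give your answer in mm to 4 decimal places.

seg 1 [0°–50°] uniform, h=27: full span → s += 27 → s = 27.0000
seg 2 [50°–121.3°] simple-harmonic, h=-24: full span → s += -24 → s = 3.0000
seg 3 [121.3°–149.7°] dwell: s stays 3.0000
seg 4 [149.7°–180.7°] uniform, h=27: θ=171.6° here. β=21.9, B=31. 27·21.9/31 = 19.0742 → s = 22.0742

22.0742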